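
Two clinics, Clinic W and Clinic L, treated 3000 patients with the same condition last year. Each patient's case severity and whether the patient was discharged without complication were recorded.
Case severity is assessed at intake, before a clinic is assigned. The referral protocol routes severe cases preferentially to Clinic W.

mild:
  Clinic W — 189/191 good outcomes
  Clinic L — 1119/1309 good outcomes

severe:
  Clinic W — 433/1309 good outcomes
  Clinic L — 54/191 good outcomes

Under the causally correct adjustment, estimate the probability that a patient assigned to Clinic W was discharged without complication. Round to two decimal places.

0.66

Clinic W is higher inside every case severity stratum but Clinic L is higher in aggregate. Whether to stratify depends on how case severity relates to the clinic.
Here case severity is a common cause — it drives both which clinic a case falls under and the outcome. The crude comparison mixes populations; the stratum-specific rates are the causally relevant ones.
Standardising Clinic W to the population case severity mix: 0.500·189/191 + 0.500·433/1309 = 0.660.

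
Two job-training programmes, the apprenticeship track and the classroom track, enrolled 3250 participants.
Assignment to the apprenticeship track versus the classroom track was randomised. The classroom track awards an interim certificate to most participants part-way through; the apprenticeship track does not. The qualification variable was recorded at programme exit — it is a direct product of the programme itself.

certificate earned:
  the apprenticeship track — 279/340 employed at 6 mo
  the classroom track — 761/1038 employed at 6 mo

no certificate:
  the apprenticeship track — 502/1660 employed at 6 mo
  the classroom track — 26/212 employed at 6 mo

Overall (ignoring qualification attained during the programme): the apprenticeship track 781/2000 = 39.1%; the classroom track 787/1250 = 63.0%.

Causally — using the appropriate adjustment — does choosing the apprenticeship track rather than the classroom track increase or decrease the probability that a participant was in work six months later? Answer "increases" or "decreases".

decreases

Stratifying would compare programmes among participants the programmes themselves sorted into qualification attained during the programme groups — a form of selection on an intermediate. The unconditioned pooled rates give the total causal effect.
Pooled: the apprenticeship track 39.1% vs the classroom track 63.0%; the classroom track is higher overall.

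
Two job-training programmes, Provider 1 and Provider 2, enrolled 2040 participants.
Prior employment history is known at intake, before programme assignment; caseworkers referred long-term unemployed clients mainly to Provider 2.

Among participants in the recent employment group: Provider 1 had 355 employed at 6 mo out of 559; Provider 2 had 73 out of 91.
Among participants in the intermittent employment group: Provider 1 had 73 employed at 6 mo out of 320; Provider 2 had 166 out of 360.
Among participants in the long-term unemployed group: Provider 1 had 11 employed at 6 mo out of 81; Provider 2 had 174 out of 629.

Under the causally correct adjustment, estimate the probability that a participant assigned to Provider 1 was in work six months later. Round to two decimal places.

0.33

Nothing the programme does changes prior employment history; the imbalance is an allocation artefact. With prior employment history also predicting the outcome, the pooled figure is confounded, and the within-stratum comparison is the causal one.
Standardising Provider 1 to the population prior employment history mix: 0.319·355/559 + 0.333·73/320 + 0.348·11/81 = 0.326.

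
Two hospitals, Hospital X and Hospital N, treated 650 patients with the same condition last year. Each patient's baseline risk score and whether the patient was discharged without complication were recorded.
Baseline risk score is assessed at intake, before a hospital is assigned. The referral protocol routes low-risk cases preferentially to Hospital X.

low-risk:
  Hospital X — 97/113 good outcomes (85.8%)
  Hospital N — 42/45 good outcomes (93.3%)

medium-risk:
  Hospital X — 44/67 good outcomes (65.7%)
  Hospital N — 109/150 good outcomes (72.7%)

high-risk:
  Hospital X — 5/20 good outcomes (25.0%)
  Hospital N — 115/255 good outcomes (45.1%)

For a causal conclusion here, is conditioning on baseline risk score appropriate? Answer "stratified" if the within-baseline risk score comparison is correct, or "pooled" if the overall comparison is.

Since baseline risk score is a pre-existing factor (not a product of the hospital) and it affects the outcome on its own, it is a confounder. The stratified rates, not the pooled rate, identify the causal effect.
Within each level — low-risk: 85.8% vs 93.3%; medium-risk: 65.7% vs 72.7%; high-risk: 25.0% vs 45.1% — Hospital N is higher every time.

stratified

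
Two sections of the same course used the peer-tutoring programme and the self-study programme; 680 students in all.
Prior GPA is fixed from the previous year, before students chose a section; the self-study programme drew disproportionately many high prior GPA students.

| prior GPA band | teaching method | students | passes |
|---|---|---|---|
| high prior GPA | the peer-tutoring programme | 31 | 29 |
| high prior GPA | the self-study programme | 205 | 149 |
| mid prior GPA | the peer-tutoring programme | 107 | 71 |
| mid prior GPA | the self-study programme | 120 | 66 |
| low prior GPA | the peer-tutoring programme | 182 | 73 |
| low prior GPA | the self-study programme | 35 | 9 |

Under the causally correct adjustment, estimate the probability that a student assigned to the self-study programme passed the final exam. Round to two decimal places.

Prior GPA band is set before the teaching method has any effect — it is not caused by the teaching method — and it independently drives the outcome. That makes it a confounder, so the causal comparison is within prior GPA band levels.
Standardising the self-study programme to the population prior GPA band mix: 0.347·149/205 + 0.334·66/120 + 0.319·9/35 = 0.518.

0.52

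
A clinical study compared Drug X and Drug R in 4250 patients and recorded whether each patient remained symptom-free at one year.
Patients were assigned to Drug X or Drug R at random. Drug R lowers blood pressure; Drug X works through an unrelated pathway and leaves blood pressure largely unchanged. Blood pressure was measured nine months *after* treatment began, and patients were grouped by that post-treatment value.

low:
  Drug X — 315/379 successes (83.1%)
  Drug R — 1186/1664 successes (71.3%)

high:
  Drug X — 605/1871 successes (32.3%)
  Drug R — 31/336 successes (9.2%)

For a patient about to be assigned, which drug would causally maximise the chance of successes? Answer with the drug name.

Stratifying would compare drugs among patients the drugs themselves sorted into blood pressure groups — a form of selection on an intermediate. The unconditioned pooled rates give the total causal effect.
Pooled: Drug X 40.9% vs Drug R 60.9%; Drug R is higher overall.

Drug R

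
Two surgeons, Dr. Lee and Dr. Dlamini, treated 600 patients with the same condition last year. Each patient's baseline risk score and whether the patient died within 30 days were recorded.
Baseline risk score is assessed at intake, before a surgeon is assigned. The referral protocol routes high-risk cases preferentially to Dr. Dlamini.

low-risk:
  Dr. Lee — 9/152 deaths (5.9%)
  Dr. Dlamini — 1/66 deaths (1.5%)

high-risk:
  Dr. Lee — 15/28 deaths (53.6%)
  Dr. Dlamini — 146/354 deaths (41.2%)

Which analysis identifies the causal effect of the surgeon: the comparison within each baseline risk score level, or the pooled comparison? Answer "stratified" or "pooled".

stratified

The baseline risk score-specific comparison favours Dr. Dlamini throughout, but the pooled figures favour Dr. Lee. The question is whether to condition on baseline risk score.
Baseline risk score satisfies the back-door criterion: it is not a descendant of the surgeon, and it blocks the spurious path from surgeon to outcome. Adjusting for it (i.e., using the within-baseline risk score rates) gives the causal effect.
Within each level — low-risk: 5.9% vs 1.5%; high-risk: 53.6% vs 41.2% — Dr. Dlamini is lower every time.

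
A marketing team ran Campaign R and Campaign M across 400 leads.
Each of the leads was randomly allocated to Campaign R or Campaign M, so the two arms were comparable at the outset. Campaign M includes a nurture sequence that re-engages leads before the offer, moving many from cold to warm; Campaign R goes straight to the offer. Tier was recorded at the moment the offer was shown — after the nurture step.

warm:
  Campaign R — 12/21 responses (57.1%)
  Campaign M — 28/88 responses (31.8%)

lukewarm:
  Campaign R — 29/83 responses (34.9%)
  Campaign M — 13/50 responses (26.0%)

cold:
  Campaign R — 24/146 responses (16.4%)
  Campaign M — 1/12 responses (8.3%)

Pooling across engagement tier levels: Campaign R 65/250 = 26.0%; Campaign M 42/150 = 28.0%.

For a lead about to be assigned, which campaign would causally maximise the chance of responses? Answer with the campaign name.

Campaign M

Because the campaign influences engagement tier, engagement tier is a post-treatment mediator, not a confounder. Stratifying on it would bias the estimate; the causal effect is the crude pooled difference.
Pooled: Campaign R 26.0% vs Campaign M 28.0%; Campaign M is higher overall.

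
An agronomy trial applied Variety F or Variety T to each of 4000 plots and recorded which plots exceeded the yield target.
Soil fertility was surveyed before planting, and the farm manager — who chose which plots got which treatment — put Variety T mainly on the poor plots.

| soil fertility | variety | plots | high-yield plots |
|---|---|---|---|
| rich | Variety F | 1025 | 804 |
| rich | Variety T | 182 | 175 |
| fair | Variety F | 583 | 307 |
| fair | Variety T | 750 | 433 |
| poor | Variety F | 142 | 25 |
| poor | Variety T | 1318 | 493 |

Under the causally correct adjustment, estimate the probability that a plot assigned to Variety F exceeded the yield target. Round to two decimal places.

0.48

Within every soil fertility level Variety T has the higher rate, yet pooled Variety F does — Simpson's reversal.
Since soil fertility is a pre-existing factor (not a product of the variety) and it affects the outcome on its own, it is a confounder. The stratified rates, not the pooled rate, identify the causal effect.
Standardising Variety F to the population soil fertility mix: 0.302·804/1025 + 0.333·307/583 + 0.365·25/142 = 0.476.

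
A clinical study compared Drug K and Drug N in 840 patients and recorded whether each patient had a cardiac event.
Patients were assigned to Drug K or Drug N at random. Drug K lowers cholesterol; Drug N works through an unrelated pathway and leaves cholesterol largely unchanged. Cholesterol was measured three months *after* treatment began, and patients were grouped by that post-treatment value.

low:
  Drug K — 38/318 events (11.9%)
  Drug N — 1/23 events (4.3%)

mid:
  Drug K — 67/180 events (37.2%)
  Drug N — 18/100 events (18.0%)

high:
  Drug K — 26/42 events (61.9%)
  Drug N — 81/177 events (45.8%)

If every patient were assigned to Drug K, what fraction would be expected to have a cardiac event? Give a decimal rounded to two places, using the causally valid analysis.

0.24

The stratified and pooled comparisons disagree (Drug N wins within each cholesterol; Drug K wins overall), so the answer turns on the causal role of cholesterol.
Cholesterol here is a post-treatment variable shaped by the drug; conditioning on it would introduce bias rather than remove it. The overall comparison is the causal one.
So P(outcome | do(Drug K)) is just the pooled rate for Drug K: 131/540 = 0.243.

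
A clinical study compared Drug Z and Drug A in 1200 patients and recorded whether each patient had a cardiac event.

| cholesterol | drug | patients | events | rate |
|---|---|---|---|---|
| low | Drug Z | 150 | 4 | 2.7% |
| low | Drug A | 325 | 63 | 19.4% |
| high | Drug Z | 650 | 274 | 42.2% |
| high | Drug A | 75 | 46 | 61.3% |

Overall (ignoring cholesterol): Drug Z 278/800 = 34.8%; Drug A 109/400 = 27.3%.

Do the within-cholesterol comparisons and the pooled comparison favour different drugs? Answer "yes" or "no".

yes

Within each cholesterol level (low 2.7% vs 19.4%; high 42.2% vs 61.3%), Drug Z has the lower rate every time. Pooled: 34.8% vs 27.3% — Drug A has the lower rate overall. The two comparisons disagree.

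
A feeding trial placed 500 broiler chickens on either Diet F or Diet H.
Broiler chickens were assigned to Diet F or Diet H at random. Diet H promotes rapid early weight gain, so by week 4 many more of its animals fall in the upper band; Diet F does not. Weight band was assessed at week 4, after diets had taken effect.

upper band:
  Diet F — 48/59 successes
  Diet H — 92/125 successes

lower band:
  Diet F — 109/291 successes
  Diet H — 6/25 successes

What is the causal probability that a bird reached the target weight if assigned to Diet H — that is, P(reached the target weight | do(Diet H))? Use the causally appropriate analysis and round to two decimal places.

The week-4 weight band-specific comparison favours Diet F throughout, but the pooled figures favour Diet H. The question is whether to condition on week-4 weight band.
The distribution of week-4 weight band is itself part of what the diet does — it is an intermediate outcome. Holding it fixed would remove that part of the effect; the total effect is the pooled difference.
So P(outcome | do(Diet H)) is just the pooled rate for Diet H: 98/150 = 0.653.

0.65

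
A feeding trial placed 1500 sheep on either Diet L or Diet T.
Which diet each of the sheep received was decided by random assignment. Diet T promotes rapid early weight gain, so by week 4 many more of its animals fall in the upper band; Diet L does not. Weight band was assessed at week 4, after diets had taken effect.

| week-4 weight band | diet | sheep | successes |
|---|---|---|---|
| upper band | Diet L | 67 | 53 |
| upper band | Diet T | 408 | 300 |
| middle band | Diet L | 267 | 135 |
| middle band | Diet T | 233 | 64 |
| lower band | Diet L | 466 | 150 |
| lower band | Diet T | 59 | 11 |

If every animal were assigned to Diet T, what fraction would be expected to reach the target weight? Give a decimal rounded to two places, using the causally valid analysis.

The distribution of week-4 weight band is itself part of what the diet does — it is an intermediate outcome. Holding it fixed would remove that part of the effect; the total effect is the pooled difference.
So P(outcome | do(Diet T)) is just the pooled rate for Diet T: 375/700 = 0.536.

0.54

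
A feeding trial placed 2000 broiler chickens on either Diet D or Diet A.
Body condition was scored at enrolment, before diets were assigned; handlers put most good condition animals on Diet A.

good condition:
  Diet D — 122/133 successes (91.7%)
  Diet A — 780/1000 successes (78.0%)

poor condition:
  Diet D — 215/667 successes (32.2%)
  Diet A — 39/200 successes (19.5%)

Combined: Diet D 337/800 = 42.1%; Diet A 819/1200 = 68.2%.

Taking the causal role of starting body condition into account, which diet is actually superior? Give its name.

Diet D

The stratified and pooled comparisons disagree (Diet D wins within each starting body condition; Diet A wins overall), so the answer turns on the causal role of starting body condition.
The imbalance in starting body condition arose from how broiler chickens were allocated, not from anything the diet did; and starting body condition independently affects the outcome. The pooled gap is confounded — condition on starting body condition.
Within each level — good condition: 91.7% vs 78.0%; poor condition: 32.2% vs 19.5% — Diet D is higher every time.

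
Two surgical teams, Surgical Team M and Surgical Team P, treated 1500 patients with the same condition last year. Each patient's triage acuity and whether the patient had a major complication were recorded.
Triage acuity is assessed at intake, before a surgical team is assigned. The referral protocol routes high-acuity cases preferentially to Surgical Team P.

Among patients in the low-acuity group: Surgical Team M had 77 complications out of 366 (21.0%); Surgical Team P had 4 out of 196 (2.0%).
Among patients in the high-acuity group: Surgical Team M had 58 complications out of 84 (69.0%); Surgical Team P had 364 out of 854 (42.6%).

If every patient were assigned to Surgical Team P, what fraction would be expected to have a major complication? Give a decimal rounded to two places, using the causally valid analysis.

0.27

Within every triage acuity level Surgical Team P has the lower rate, yet pooled Surgical Team M does — Simpson's reversal.
Nothing the surgical team does changes triage acuity; the imbalance is an allocation artefact. With triage acuity also predicting the outcome, the pooled figure is confounded, and the within-stratum comparison is the causal one.
Standardising Surgical Team P to the population triage acuity mix: 0.375·4/196 + 0.625·364/854 = 0.274.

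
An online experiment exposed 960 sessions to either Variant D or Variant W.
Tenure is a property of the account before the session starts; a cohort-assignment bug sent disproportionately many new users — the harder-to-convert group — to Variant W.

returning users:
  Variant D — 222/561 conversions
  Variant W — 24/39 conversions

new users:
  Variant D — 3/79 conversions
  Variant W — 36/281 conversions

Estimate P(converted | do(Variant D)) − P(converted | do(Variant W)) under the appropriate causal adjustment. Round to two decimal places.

The stratified and pooled comparisons disagree (Variant W wins within each user tenure; Variant D wins overall), so the answer turns on the causal role of user tenure.
Nothing the variant does changes user tenure; the imbalance is an allocation artefact. With user tenure also predicting the outcome, the pooled figure is confounded, and the within-stratum comparison is the causal one.
Adjusting over the population distribution of user tenure: 0.625·(0.396−0.615) + 0.375·(0.038−0.128) = -0.171.

-0.17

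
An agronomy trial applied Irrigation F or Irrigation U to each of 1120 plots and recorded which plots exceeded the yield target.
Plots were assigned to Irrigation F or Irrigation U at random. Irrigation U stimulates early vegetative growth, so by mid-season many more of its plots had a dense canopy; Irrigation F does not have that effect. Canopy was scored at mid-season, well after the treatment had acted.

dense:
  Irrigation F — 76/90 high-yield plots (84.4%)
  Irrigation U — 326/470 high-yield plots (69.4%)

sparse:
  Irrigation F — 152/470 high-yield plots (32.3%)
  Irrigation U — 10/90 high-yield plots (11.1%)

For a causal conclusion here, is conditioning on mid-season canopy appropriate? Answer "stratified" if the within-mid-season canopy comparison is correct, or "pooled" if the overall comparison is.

pooled

Stratifying would compare irrigations among plots the irrigations themselves sorted into mid-season canopy groups — a form of selection on an intermediate. The unconditioned pooled rates give the total causal effect.
Pooled: Irrigation F 40.7% vs Irrigation U 60.0%; Irrigation U is higher overall.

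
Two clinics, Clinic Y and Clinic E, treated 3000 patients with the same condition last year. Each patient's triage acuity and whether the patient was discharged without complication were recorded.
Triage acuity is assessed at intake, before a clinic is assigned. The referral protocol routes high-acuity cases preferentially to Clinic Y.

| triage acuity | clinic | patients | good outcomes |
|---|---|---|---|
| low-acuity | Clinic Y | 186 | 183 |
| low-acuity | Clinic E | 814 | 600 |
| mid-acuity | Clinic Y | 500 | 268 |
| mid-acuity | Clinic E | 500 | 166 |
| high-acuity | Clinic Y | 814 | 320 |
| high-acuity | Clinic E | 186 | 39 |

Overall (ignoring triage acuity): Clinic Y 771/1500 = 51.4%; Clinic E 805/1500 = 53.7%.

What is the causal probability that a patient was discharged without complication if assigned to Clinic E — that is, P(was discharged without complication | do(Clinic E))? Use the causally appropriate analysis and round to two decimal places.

0.43

Clinic Y is higher inside every triage acuity stratum but Clinic E is higher in aggregate. Whether to stratify depends on how triage acuity relates to the clinic.
Nothing the clinic does changes triage acuity; the imbalance is an allocation artefact. With triage acuity also predicting the outcome, the pooled figure is confounded, and the within-stratum comparison is the causal one.
Standardising Clinic E to the population triage acuity mix: 0.333·600/814 + 0.333·166/500 + 0.333·39/186 = 0.426.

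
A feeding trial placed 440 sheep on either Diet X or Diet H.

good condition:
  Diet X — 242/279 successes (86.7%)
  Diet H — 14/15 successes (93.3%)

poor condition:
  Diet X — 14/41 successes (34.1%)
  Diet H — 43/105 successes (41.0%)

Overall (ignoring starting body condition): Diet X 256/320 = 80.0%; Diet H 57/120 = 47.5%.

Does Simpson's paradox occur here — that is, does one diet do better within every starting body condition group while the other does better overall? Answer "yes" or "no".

Within each starting body condition level (good condition 86.7% vs 93.3%; poor condition 34.1% vs 41.0%), Diet H has the higher rate every time. Pooled: 80.0% vs 47.5% — Diet X has the higher rate overall. The two comparisons disagree.

yes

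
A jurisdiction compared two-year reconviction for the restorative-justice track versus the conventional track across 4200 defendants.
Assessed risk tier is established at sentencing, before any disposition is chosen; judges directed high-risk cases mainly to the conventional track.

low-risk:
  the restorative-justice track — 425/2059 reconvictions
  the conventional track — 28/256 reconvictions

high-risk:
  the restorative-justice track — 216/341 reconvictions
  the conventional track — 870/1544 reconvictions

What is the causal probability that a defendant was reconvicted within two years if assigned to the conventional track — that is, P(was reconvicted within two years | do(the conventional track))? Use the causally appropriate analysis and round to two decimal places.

0.31

The assessed risk tier-specific comparison favours the conventional track throughout, but the pooled figures favour the restorative-justice track. The question is whether to condition on assessed risk tier.
The imbalance in assessed risk tier arose from how defendants were allocated, not from anything the disposition did; and assessed risk tier independently affects the outcome. The pooled gap is confounded — condition on assessed risk tier.
Standardising the conventional track to the population assessed risk tier mix: 0.551·28/256 + 0.449·870/1544 = 0.313.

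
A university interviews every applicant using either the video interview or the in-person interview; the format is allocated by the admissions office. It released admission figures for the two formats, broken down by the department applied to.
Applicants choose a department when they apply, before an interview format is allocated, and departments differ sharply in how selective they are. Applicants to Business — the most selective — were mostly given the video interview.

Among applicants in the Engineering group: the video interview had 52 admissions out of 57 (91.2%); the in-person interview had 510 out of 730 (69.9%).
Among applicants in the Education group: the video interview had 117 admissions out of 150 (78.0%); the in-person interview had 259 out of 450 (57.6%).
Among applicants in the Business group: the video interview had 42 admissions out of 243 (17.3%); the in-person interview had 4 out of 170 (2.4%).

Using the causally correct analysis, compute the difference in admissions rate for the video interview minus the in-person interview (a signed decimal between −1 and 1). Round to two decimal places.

+0.20

The stratified and pooled comparisons disagree (the video interview wins within each department; the in-person interview wins overall), so the answer turns on the causal role of department.
Department satisfies the back-door criterion: it is not a descendant of the interview format, and it blocks the spurious path from interview format to outcome. Adjusting for it (i.e., using the within-department rates) gives the causal effect.
Adjusting over the population distribution of department: 0.437·(0.912−0.699) + 0.333·(0.780−0.576) + 0.229·(0.173−0.024) = +0.196.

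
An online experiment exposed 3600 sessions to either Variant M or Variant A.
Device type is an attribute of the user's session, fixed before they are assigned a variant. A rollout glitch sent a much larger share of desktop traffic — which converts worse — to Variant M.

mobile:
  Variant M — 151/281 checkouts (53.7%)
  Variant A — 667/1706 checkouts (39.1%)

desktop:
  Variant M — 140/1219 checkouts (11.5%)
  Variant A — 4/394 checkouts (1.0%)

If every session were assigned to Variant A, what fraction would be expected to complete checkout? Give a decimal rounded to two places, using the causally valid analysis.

0.22

Here device type is a common cause — it drives both which variant a case falls under and the outcome. The crude comparison mixes populations; the stratum-specific rates are the causally relevant ones.
Standardising Variant A to the population device type mix: 0.552·667/1706 + 0.448·4/394 = 0.220.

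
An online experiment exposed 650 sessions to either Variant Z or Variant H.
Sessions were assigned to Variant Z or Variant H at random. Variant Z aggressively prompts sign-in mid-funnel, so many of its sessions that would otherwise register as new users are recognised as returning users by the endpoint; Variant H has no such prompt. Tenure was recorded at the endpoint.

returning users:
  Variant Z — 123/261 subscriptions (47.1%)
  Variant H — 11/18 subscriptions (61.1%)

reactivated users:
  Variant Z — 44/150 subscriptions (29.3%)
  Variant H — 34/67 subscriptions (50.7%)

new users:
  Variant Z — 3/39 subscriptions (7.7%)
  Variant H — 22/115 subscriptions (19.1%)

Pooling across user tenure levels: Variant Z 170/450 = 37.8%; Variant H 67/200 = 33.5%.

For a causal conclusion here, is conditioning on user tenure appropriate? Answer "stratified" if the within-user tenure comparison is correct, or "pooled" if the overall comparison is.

Variant H is higher inside every user tenure stratum but Variant Z is higher in aggregate. Whether to stratify depends on how user tenure relates to the variant.
User tenure is downstream of the variant. One should not condition on a consequence of treatment, so the overall rates are the right comparison.
Pooled: Variant Z 37.8% vs Variant H 33.5%; Variant Z is higher overall.

pooled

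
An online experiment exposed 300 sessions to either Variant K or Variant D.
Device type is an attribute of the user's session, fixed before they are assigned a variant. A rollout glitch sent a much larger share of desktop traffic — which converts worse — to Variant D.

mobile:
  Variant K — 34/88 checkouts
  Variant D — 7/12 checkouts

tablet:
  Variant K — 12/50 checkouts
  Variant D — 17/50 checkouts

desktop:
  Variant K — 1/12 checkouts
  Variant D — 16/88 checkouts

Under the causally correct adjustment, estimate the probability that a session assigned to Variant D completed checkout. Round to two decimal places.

Variant D is higher inside every device type stratum but Variant K is higher in aggregate. Whether to stratify depends on how device type relates to the variant.
Device type is set before the variant has any effect — it is not caused by the variant — and it independently drives the outcome. That makes it a confounder, so the causal comparison is within device type levels.
Standardising Variant D to the population device type mix: 0.333·7/12 + 0.333·17/50 + 0.333·16/88 = 0.368.

0.37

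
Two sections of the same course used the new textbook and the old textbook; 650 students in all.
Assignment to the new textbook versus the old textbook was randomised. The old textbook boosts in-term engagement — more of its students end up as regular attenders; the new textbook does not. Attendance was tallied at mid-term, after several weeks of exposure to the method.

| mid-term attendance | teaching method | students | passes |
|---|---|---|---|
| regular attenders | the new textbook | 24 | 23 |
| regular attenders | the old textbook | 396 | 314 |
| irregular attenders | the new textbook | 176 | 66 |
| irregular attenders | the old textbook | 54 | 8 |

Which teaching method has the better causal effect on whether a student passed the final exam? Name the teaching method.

the old textbook

Within every mid-term attendance level the new textbook has the higher rate, yet pooled the old textbook does — Simpson's reversal.
Because the teaching method influences mid-term attendance, mid-term attendance is a post-treatment mediator, not a confounder. Stratifying on it would bias the estimate; the causal effect is the crude pooled difference.
Pooled: the new textbook 44.5% vs the old textbook 71.6%; the old textbook is higher overall.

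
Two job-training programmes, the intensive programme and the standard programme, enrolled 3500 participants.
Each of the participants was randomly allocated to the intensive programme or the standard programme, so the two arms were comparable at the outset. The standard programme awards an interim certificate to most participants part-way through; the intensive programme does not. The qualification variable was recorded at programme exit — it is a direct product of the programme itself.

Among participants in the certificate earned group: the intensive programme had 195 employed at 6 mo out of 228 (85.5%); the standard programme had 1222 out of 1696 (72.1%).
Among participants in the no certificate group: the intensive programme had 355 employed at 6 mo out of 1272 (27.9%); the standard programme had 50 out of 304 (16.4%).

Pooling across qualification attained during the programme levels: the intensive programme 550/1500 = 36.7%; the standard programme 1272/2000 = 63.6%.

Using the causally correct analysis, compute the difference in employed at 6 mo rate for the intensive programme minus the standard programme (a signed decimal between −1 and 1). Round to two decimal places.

-0.27

Stratifying would compare programmes among participants the programmes themselves sorted into qualification attained during the programme groups — a form of selection on an intermediate. The unconditioned pooled rates give the total causal effect.
The causal difference is the pooled difference: 0.367 − 0.636 = -0.269.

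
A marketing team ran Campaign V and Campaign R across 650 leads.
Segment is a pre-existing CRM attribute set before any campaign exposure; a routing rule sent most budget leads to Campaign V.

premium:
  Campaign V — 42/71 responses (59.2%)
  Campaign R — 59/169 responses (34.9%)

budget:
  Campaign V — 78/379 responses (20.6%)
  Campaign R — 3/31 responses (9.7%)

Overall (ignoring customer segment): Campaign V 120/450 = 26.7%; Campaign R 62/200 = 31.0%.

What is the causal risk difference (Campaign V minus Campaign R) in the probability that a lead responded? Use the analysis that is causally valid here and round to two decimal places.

Within every customer segment level Campaign V has the higher rate, yet pooled Campaign R does — Simpson's reversal.
Nothing the campaign does changes customer segment; the imbalance is an allocation artefact. With customer segment also predicting the outcome, the pooled figure is confounded, and the within-stratum comparison is the causal one.
Adjusting over the population distribution of customer segment: 0.369·(0.592−0.349) + 0.631·(0.206−0.097) = +0.158.

+0.16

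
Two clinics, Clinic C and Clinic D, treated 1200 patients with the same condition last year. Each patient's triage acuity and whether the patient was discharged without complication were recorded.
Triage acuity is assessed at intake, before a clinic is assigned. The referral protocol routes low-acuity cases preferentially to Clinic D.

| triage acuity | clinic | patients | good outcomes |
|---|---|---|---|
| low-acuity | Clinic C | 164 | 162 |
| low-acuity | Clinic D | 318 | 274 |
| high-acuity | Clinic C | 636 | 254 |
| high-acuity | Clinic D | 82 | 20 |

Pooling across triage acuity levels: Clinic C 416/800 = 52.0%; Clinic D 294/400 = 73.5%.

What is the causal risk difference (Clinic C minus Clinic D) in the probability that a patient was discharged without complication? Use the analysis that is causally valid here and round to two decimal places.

Here triage acuity is a common cause — it drives both which clinic a case falls under and the outcome. The crude comparison mixes populations; the stratum-specific rates are the causally relevant ones.
Adjusting over the population distribution of triage acuity: 0.402·(0.988−0.862) + 0.598·(0.399−0.244) = +0.144.

+0.14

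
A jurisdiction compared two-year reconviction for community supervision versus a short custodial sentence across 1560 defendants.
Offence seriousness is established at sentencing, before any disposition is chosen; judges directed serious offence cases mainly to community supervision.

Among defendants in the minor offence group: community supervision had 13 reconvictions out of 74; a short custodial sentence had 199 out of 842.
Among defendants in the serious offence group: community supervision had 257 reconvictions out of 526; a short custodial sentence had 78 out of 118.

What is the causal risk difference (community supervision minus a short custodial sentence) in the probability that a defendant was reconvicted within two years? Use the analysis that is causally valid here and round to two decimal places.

Since offence seriousness is a pre-existing factor (not a product of the disposition) and it affects the outcome on its own, it is a confounder. The stratified rates, not the pooled rate, identify the causal effect.
Adjusting over the population distribution of offence seriousness: 0.587·(0.176−0.236) + 0.413·(0.489−0.661) = -0.107.

-0.11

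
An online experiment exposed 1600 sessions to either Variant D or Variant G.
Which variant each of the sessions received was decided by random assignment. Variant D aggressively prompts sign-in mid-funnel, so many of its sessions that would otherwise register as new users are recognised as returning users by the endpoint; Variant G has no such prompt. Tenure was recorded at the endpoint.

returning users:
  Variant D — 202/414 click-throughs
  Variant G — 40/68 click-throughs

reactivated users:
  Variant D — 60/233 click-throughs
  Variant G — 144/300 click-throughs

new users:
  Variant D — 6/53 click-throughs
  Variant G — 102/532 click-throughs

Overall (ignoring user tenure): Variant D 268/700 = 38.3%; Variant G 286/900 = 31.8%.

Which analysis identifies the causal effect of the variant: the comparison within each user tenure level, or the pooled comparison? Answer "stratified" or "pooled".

Because the variant influences user tenure, user tenure is a post-treatment mediator, not a confounder. Stratifying on it would bias the estimate; the causal effect is the crude pooled difference.
Pooled: Variant D 38.3% vs Variant G 31.8%; Variant D is higher overall.

pooled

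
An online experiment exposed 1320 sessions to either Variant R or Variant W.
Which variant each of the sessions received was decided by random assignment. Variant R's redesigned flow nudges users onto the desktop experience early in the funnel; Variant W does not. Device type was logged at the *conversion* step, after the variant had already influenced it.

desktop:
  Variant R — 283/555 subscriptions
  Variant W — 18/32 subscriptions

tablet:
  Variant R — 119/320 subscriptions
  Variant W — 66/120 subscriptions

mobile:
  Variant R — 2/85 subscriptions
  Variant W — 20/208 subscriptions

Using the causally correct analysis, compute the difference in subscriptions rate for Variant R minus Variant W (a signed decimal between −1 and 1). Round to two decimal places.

+0.13

Device type lies on the pathway variant → device type → outcome, so adjusting for it blocks the indirect effect. For the total causal effect of variant, use the unadjusted pooled rates.
The causal difference is the pooled difference: 0.421 − 0.289 = +0.132.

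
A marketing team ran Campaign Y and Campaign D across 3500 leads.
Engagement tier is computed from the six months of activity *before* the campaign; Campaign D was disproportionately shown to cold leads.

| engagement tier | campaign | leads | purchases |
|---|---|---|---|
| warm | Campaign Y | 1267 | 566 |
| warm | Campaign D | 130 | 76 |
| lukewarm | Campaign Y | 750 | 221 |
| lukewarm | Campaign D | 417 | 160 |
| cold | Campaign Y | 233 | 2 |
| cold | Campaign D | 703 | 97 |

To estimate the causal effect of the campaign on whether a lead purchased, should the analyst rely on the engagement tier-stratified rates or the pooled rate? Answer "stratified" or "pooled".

Here engagement tier is a common cause — it drives both which campaign a case falls under and the outcome. The crude comparison mixes populations; the stratum-specific rates are the causally relevant ones.
Within each level — warm: 44.7% vs 58.5%; lukewarm: 29.5% vs 38.4%; cold: 0.9% vs 13.8% — Campaign D is higher every time.

stratified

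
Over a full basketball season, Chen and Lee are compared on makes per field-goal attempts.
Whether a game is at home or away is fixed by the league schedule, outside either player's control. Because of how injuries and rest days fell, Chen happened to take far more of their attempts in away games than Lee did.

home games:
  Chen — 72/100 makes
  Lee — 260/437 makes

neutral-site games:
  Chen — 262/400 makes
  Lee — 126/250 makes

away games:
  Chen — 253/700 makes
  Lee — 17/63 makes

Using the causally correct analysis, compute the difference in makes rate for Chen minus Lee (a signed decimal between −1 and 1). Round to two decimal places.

The stratified and pooled comparisons disagree (Chen wins within each game venue; Lee wins overall), so the answer turns on the causal role of game venue.
Game venue differs across players for reasons unrelated to any effect of the player itself, and it separately predicts the outcome — a classic confounder. We must compare within game venue levels.
Adjusting over the population distribution of game venue: 0.275·(0.720−0.595) + 0.333·(0.655−0.504) + 0.391·(0.361−0.270) = +0.121.

+0.12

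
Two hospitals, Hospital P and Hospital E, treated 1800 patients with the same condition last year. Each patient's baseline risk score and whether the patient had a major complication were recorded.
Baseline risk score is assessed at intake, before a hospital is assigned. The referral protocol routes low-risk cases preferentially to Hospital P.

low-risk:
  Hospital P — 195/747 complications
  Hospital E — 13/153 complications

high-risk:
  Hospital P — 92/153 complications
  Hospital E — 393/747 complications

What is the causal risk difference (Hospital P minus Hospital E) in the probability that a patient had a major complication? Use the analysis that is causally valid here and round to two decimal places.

Baseline risk score satisfies the back-door criterion: it is not a descendant of the hospital, and it blocks the spurious path from hospital to outcome. Adjusting for it (i.e., using the within-baseline risk score rates) gives the causal effect.
Adjusting over the population distribution of baseline risk score: 0.500·(0.261−0.085) + 0.500·(0.601−0.526) = +0.126.

+0.13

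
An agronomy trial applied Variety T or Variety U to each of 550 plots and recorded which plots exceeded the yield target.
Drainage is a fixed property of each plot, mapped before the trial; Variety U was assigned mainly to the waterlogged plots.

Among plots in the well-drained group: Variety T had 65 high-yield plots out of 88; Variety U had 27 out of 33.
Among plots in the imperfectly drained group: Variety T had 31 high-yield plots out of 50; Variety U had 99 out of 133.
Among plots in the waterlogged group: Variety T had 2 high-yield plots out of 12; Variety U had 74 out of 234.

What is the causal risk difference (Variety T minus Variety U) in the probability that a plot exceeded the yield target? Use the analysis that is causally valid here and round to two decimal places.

-0.13

The field drainage-specific comparison favours Variety U throughout, but the pooled figures favour Variety T. The question is whether to condition on field drainage.
Field drainage differs across varietys for reasons unrelated to any effect of the variety itself, and it separately predicts the outcome — a classic confounder. We must compare within field drainage levels.
Adjusting over the population distribution of field drainage: 0.220·(0.739−0.818) + 0.333·(0.620−0.744) + 0.447·(0.167−0.316) = -0.126.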